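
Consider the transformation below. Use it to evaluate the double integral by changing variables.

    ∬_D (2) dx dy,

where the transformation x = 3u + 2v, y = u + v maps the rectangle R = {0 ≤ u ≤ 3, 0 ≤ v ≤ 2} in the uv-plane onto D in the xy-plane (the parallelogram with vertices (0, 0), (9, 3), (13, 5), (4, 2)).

Compute the Jacobian determinant of (x, y) with respect to (u, v):

    ∂(x,y)/∂(u,v) = | 3  2 | = (3)(1) - (2)(1) = 1.
                   | 1  1 |

Its absolute value is |J| = 1 (the area scaling factor).

Substituting x = 3u + 2v, y = u + v into the integrand,

    2 → 2,

so the integral becomes

    ∬_R (2) · |J| du dv = ∫_0^3 ∫_0^2 (2) dv du.

Inner (v): 4.
Outer (u): 12.

Therefore ∬_D (2) dx dy = 12.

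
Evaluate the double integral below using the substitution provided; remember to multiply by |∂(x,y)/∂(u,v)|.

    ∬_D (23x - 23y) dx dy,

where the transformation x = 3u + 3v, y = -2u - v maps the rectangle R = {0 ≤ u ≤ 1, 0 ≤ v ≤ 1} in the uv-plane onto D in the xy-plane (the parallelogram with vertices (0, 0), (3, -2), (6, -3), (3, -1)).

Compute the Jacobian determinant of (x, y) with respect to (u, v):

    ∂(x,y)/∂(u,v) = | 3  3 | = (3)(-1) - (3)(-2) = 3.
                   | -2  -1 |

Its absolute value is |J| = 3 (the area scaling factor).

Substituting x = 3u + 3v, y = -2u - v into the integrand,

    23x - 23y → 115u + 92v,

so the integral becomes

    ∬_R (115u + 92v) · |J| du dv = ∫_0^1 ∫_0^1 (345u + 276v) dv du.

Inner (v): 345u + 138.
Outer (u): 621/2.

Therefore ∬_D (23x - 23y) dx dy = 621/2.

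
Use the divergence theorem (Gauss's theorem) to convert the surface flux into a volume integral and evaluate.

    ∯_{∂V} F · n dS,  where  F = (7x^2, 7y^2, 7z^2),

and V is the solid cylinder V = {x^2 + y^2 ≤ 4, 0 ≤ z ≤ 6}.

By the divergence theorem,

    ∯_{∂V} F · n dS = ∭_V (∇ · F) dV.

Compute the divergence:
    ∇ · F = ∂F_x/∂x + ∂F_y/∂y + ∂F_z/∂z = 14x + 14y + 14z.

In cylindrical coordinates, x = r cos(θ), y = r sin(θ), z = z, dV = r dr dθ dz, with 0 ≤ r ≤ 2, 0 ≤ θ ≤ 2π, 0 ≤ z ≤ 6.

The integrand, after substitution and multiplying by the volume element, becomes (14sqrt(2)r sin(θ + π/4) + 14z) · r, so

    ∭_V (∇·F) dV = ∫_0^{2π} ∫_0^{2} ∫_0^{6} (14sqrt(2)r sin(θ + π/4) + 14z) · r dz dr dθ.

Inner (z from 0 to 6): 84r (sqrt(2)r sin(θ + π/4) + 3).
Middle (r from 0 to 2): 224sqrt(2)sin(θ + π/4) + 504.
Outer (θ from 0 to 2π): 1008π.

Therefore ∯_{∂V} F · n dS = 1008π.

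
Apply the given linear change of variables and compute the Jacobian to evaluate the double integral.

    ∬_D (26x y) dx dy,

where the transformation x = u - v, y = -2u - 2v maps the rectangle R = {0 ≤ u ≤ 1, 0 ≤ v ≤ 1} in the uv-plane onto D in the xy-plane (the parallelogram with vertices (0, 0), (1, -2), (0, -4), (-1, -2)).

Compute the Jacobian determinant of (x, y) with respect to (u, v):

    ∂(x,y)/∂(u,v) = | 1  -1 | = (1)(-2) - (-1)(-2) = -4.
                   | -2  -2 |

Its absolute value is |J| = 4 (the area scaling factor).

Substituting x = u - v, y = -2u - 2v into the integrand,

    26x y → -52u^2 + 52v^2,

so the integral becomes

    ∬_R (-52u^2 + 52v^2) · |J| du dv = ∫_0^1 ∫_0^1 (-208u^2 + 208v^2) dv du.

Inner (v): 208/3 - 208u^2.
Outer (u): 0.

Therefore ∬_D (26x y) dx dy = 0.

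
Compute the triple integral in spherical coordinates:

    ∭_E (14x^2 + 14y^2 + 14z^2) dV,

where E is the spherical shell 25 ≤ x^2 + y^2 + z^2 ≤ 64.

In spherical coordinates, x = ρ sin(φ) cos(θ), y = ρ sin(φ) sin(θ), z = ρ cos(φ), and dV = ρ^2 sin(φ) dρ dφ dθ.

The integrand becomes 14ρ^2, so

    ∭_E (14x^2 + 14y^2 + 14z^2) dV = ∫_{0}^{2π} ∫_{0}^{π} ∫_{5}^{8} (14ρ^2) · ρ^2 sin(φ) dρ dφ dθ.

Inner (ρ): 415002sin(φ)/5.
Middle (φ): 830004/5.
Outer (θ): 1660008π/5.

Therefore the triple integral equals 1660008π/5.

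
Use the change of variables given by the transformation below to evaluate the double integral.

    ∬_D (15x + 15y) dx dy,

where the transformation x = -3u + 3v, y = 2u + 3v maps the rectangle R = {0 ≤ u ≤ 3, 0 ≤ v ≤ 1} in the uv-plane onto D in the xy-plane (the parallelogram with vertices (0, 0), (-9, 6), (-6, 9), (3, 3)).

Compute the Jacobian determinant of (x, y) with respect to (u, v):

    ∂(x,y)/∂(u,v) = | -3  3 | = (-3)(3) - (3)(2) = -15.
                   | 2  3 |

Its absolute value is |J| = 15 (the area scaling factor).

Substituting x = -3u + 3v, y = 2u + 3v into the integrand,

    15x + 15y → -15u + 90v,

so the integral becomes

    ∬_R (-15u + 90v) · |J| du dv = ∫_0^3 ∫_0^1 (-225u + 1350v) dv du.

Inner (v): 675 - 225u.
Outer (u): 2025/2.

Therefore ∬_D (15x + 15y) dx dy = 2025/2.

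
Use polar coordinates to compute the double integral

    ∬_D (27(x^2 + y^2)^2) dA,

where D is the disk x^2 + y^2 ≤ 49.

The region D is 0 ≤ r ≤ 7, 0 ≤ θ ≤ 2π in polar coordinates, where x = r cos(θ), y = r sin(θ), and dA = r dr dθ.

Under the substitution, the integrand becomes 27r^4, so

    ∬_D (27(x^2 + y^2)^2) dA = ∫_{0}^{2π} ∫_{0}^{7} (27r^4) · r dr dθ.

Inner integral (in r): ∫_{0}^{7} (27r^4) · r dr = 1058841/2.

Outer integral (in θ): ∫_{0}^{2π} (1058841/2) dθ = 1058841π.

Therefore ∬_D (27(x^2 + y^2)^2) dA = 1058841π.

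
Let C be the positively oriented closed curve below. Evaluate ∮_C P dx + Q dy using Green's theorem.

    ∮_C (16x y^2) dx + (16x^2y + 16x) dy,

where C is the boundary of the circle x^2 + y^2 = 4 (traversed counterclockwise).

Green's theorem converts the closed line integral into a double integral over the enclosed region D:

    ∮_C P dx + Q dy = ∬_D (∂Q/∂x - ∂P/∂y) dA.

Here P = 16x y^2, Q = 16x^2y + 16x, so

    ∂Q/∂x = 32x y + 16,    ∂P/∂y = 32x y,
    ∂Q/∂x - ∂P/∂y = 16.

D is the region x^2 + y^2 ≤ 4. Evaluating the double integral:

In polar coordinates (x = r cos θ, y = r sin θ, dA = r dr dθ) the integrand becomes 16, so

    ∬_D (16) dA = ∫_0^{2π} ∫_0^{2} (16) · r dr dθ.

Inner (r from 0 to 2): 32.
Outer (θ from 0 to 2π): 64π.

Therefore ∮_C P dx + Q dy = 64π.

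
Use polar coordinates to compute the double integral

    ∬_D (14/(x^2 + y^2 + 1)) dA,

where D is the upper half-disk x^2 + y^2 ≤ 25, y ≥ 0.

The region D is 0 ≤ r ≤ 5, 0 ≤ θ ≤ π in polar coordinates, where x = r cos(θ), y = r sin(θ), and dA = r dr dθ.

Under the substitution, the integrand becomes 14/(r^2 + 1), so

    ∬_D (14/(x^2 + y^2 + 1)) dA = ∫_{0}^{π} ∫_{0}^{5} (14/(r^2 + 1)) · r dr dθ.

Inner integral (in r): ∫_{0}^{5} (14/(r^2 + 1)) · r dr = log(8031810176).

Outer integral (in θ): ∫_{0}^{π} (log(8031810176)) dθ = log(8031810176^π).

Therefore ∬_D (14/(x^2 + y^2 + 1)) dA = log(8031810176^π).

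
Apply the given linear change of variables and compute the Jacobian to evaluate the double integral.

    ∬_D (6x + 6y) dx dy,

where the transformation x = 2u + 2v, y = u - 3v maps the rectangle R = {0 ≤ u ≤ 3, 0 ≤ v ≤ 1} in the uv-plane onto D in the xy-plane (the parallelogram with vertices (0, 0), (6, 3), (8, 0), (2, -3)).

Compute the Jacobian determinant of (x, y) with respect to (u, v):

    ∂(x,y)/∂(u,v) = | 2  2 | = (2)(-3) - (2)(1) = -8.
                   | 1  -3 |

Its absolute value is |J| = 8 (the area scaling factor).

Substituting x = 2u + 2v, y = u - 3v into the integrand,

    6x + 6y → 18u - 6v,

so the integral becomes

    ∬_R (18u - 6v) · |J| du dv = ∫_0^3 ∫_0^1 (144u - 48v) dv du.

Inner (v): 144u - 24.
Outer (u): 576.

Therefore ∬_D (6x + 6y) dx dy = 576.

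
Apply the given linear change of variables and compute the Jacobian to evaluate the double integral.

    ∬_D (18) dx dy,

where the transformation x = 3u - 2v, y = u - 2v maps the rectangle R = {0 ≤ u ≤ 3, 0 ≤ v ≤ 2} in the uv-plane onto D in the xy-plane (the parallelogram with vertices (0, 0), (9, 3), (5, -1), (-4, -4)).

Compute the Jacobian determinant of (x, y) with respect to (u, v):

    ∂(x,y)/∂(u,v) = | 3  -2 | = (3)(-2) - (-2)(1) = -4.
                   | 1  -2 |

Its absolute value is |J| = 4 (the area scaling factor).

Substituting x = 3u - 2v, y = u - 2v into the integrand,

    18 → 18,

so the integral becomes

    ∬_R (18) · |J| du dv = ∫_0^3 ∫_0^2 (72) dv du.

Inner (v): 144.
Outer (u): 432.

Therefore ∬_D (18) dx dy = 432.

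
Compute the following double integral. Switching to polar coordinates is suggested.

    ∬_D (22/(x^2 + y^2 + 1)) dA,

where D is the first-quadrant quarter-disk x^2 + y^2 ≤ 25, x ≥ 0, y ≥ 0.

The region D is 0 ≤ r ≤ 5, 0 ≤ θ ≤ π/2 in polar coordinates, where x = r cos(θ), y = r sin(θ), and dA = r dr dθ.

Under the substitution, the integrand becomes 22/(r^2 + 1), so

    ∬_D (22/(x^2 + y^2 + 1)) dA = ∫_{0}^{π/2} ∫_{0}^{5} (22/(r^2 + 1)) · r dr dθ.

Inner integral (in r): ∫_{0}^{5} (22/(r^2 + 1)) · r dr = log(3670344486987776).

Outer integral (in θ): ∫_{0}^{π/2} (log(3670344486987776)) dθ = log(3670344486987776^(π/2)).

Therefore ∬_D (22/(x^2 + y^2 + 1)) dA = log(3670344486987776^(π/2)).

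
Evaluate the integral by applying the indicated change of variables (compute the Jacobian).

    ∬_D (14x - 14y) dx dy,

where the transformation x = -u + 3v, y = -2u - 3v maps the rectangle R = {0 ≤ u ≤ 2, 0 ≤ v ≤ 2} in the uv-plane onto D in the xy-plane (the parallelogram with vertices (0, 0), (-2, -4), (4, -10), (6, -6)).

Compute the Jacobian determinant of (x, y) with respect to (u, v):

    ∂(x,y)/∂(u,v) = | -1  3 | = (-1)(-3) - (3)(-2) = 9.
                   | -2  -3 |

Its absolute value is |J| = 9 (the area scaling factor).

Substituting x = -u + 3v, y = -2u - 3v into the integrand,

    14x - 14y → 14u + 84v,

so the integral becomes

    ∬_R (14u + 84v) · |J| du dv = ∫_0^2 ∫_0^2 (126u + 756v) dv du.

Inner (v): 252u + 1512.
Outer (u): 3528.

Therefore ∬_D (14x - 14y) dx dy = 3528.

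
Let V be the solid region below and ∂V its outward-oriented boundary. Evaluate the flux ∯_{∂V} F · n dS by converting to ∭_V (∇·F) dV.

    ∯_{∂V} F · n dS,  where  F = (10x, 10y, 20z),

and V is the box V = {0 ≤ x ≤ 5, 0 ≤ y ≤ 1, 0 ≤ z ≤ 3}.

By the divergence theorem,

    ∯_{∂V} F · n dS = ∭_V (∇ · F) dV.

Compute the divergence:
    ∇ · F = ∂F_x/∂x + ∂F_y/∂y + ∂F_z/∂z = 10 + 10 + 20 = 40.

V is a rectangular box, so dV = dx dy dz with 0 ≤ x ≤ 5, 0 ≤ y ≤ 1, 0 ≤ z ≤ 3.

Integrate (40) over V as an iterated integral:

    ∭_V (∇·F) dV = ∫_0^{5} ∫_0^{1} ∫_0^{3} (40) dz dy dx.

Inner (z from 0 to 3): 120.
Middle (y from 0 to 1): 120.
Outer (x from 0 to 5): 600.

Therefore ∯_{∂V} F · n dS = 600.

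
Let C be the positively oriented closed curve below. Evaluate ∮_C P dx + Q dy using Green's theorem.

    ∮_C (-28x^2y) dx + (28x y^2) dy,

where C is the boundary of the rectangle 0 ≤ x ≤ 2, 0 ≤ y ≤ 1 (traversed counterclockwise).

Green's theorem converts the closed line integral into a double integral over the enclosed region D:

    ∮_C P dx + Q dy = ∬_D (∂Q/∂x - ∂P/∂y) dA.

Here P = -28x^2y, Q = 28x y^2, so

    ∂Q/∂x = 28y^2,    ∂P/∂y = -28x^2,
    ∂Q/∂x - ∂P/∂y = 28x^2 + 28y^2.

D is the region 0 ≤ x ≤ 2, 0 ≤ y ≤ 1. Evaluating the double integral:

    ∬_D (28x^2 + 28y^2) dA = ∫_0^{2} ∫_0^{1} (28x^2 + 28y^2) dy dx.

Inner (y from 0 to 1): 28x^2 + 28/3.
Outer (x from 0 to 2): 280/3.

Therefore ∮_C P dx + Q dy = 280/3.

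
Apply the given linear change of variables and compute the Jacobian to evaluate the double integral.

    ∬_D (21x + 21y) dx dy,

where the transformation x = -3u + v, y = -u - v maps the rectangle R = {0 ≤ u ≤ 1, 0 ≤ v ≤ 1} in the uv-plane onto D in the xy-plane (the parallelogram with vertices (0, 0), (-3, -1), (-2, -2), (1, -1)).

Compute the Jacobian determinant of (x, y) with respect to (u, v):

    ∂(x,y)/∂(u,v) = | -3  1 | = (-3)(-1) - (1)(-1) = 4.
                   | -1  -1 |

Its absolute value is |J| = 4 (the area scaling factor).

Substituting x = -3u + v, y = -u - v into the integrand,

    21x + 21y → -84u,

so the integral becomes

    ∬_R (-84u) · |J| du dv = ∫_0^1 ∫_0^1 (-336u) dv du.

Inner (v): -336u.
Outer (u): -168.

Therefore ∬_D (21x + 21y) dx dy = -168.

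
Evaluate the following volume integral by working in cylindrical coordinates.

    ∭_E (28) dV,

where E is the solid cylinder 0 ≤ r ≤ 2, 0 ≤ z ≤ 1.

In cylindrical coordinates, x = r cos(θ), y = r sin(θ), z = z, and dV = r dr dθ dz.

The integrand becomes 28, so

    ∭_E (28) dV = ∫_{0}^{2π} ∫_{0}^{2} ∫_{0}^{1} (28) · r dz dr dθ.

Inner (z): 28r.
Middle (r from 0 to 2): 56.
Outer (θ): 112π.

Therefore the triple integral equals 112π.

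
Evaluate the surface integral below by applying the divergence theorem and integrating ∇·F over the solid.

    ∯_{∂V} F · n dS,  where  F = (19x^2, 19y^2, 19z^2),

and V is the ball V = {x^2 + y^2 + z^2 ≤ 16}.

By the divergence theorem,

    ∯_{∂V} F · n dS = ∭_V (∇ · F) dV.

Compute the divergence:
    ∇ · F = ∂F_x/∂x + ∂F_y/∂y + ∂F_z/∂z = 38x + 38y + 38z.

In spherical coordinates, x = ρ sin(φ) cos(θ), y = ρ sin(φ) sin(θ), z = ρ cos(φ), dV = ρ^2 sin(φ) dρ dφ dθ, with 0 ≤ ρ ≤ 4, 0 ≤ φ ≤ π, 0 ≤ θ ≤ 2π.

The integrand, after substitution and multiplying by the volume element, becomes (38ρ (sqrt(2)sin(φ)sin(θ + π/4) + cos(φ))) · ρ^2 sin(φ), so

    ∭_V (∇·F) dV = ∫_0^{2π} ∫_0^{π} ∫_0^{4} (38ρ (sqrt(2)sin(φ)sin(θ + π/4) + cos(φ))) · ρ^2 sin(φ) dρ dφ dθ.

Inner (ρ from 0 to 4): 2432(sqrt(2)sin(φ)sin(θ + π/4) + cos(φ))sin(φ).
Middle (φ from 0 to π): 1216sqrt(2)π sin(θ + π/4).
Outer (θ from 0 to 2π): 0.

Therefore ∯_{∂V} F · n dS = 0.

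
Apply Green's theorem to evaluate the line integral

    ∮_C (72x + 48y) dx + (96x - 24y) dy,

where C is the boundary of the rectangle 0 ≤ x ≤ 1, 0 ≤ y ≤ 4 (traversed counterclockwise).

Green's theorem converts the closed line integral into a double integral over the enclosed region D:

    ∮_C P dx + Q dy = ∬_D (∂Q/∂x - ∂P/∂y) dA.

Here P = 72x + 48y, Q = 96x - 24y, so

    ∂Q/∂x = 96,    ∂P/∂y = 48,
    ∂Q/∂x - ∂P/∂y = 48.

D is the region 0 ≤ x ≤ 1, 0 ≤ y ≤ 4. Evaluating the double integral:

    ∬_D (48) dA = ∫_0^{1} ∫_0^{4} (48) dy dx.

Inner (y from 0 to 4): 192.
Outer (x from 0 to 1): 192.

Therefore ∮_C P dx + Q dy = 192.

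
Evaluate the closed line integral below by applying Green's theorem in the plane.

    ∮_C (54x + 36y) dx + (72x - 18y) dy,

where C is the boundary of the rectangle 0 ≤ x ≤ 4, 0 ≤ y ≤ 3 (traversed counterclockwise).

Green's theorem converts the closed line integral into a double integral over the enclosed region D:

    ∮_C P dx + Q dy = ∬_D (∂Q/∂x - ∂P/∂y) dA.

Here P = 54x + 36y, Q = 72x - 18y, so

    ∂Q/∂x = 72,    ∂P/∂y = 36,
    ∂Q/∂x - ∂P/∂y = 36.

D is the region 0 ≤ x ≤ 4, 0 ≤ y ≤ 3. Evaluating the double integral:

    ∬_D (36) dA = ∫_0^{4} ∫_0^{3} (36) dy dx.

Inner (y from 0 to 3): 108.
Outer (x from 0 to 4): 432.

Therefore ∮_C P dx + Q dy = 432.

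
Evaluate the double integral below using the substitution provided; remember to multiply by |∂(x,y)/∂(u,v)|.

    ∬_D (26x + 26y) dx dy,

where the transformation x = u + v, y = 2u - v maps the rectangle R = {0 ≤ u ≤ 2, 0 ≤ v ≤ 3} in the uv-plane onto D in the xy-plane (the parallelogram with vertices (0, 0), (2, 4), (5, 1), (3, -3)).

Compute the Jacobian determinant of (x, y) with respect to (u, v):

    ∂(x,y)/∂(u,v) = | 1  1 | = (1)(-1) - (1)(2) = -3.
                   | 2  -1 |

Its absolute value is |J| = 3 (the area scaling factor).

Substituting x = u + v, y = 2u - v into the integrand,

    26x + 26y → 78u,

so the integral becomes

    ∬_R (78u) · |J| du dv = ∫_0^2 ∫_0^3 (234u) dv du.

Inner (v): 702u.
Outer (u): 1404.

Therefore ∬_D (26x + 26y) dx dy = 1404.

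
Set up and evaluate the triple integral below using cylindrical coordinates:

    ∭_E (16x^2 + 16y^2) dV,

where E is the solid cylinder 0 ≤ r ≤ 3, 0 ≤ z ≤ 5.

In cylindrical coordinates, x = r cos(θ), y = r sin(θ), z = z, and dV = r dr dθ dz.

The integrand becomes 16r^2, so

    ∭_E (16x^2 + 16y^2) dV = ∫_{0}^{2π} ∫_{0}^{3} ∫_{0}^{5} (16r^2) · r dz dr dθ.

Inner (z): 80r^3.
Middle (r from 0 to 3): 1620.
Outer (θ): 3240π.

Therefore the triple integral equals 3240π.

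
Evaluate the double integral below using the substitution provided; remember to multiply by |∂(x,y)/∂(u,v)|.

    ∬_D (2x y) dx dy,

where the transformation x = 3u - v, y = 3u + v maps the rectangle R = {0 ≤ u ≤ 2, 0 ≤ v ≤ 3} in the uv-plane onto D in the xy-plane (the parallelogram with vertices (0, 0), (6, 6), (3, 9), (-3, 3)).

Compute the Jacobian determinant of (x, y) with respect to (u, v):

    ∂(x,y)/∂(u,v) = | 3  -1 | = (3)(1) - (-1)(3) = 6.
                   | 3  1 |

Its absolute value is |J| = 6 (the area scaling factor).

Substituting x = 3u - v, y = 3u + v into the integrand,

    2x y → 18u^2 - 2v^2,

so the integral becomes

    ∬_R (18u^2 - 2v^2) · |J| du dv = ∫_0^2 ∫_0^3 (108u^2 - 12v^2) dv du.

Inner (v): 324u^2 - 108.
Outer (u): 648.

Therefore ∬_D (2x y) dx dy = 648.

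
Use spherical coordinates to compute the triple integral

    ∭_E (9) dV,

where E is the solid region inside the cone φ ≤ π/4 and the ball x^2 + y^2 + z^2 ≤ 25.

In spherical coordinates, x = ρ sin(φ) cos(θ), y = ρ sin(φ) sin(θ), z = ρ cos(φ), and dV = ρ^2 sin(φ) dρ dφ dθ.

The integrand becomes 9, so

    ∭_E (9) dV = ∫_{0}^{2π} ∫_{0}^{π/4} ∫_{0}^{5} (9) · ρ^2 sin(φ) dρ dφ dθ.

Inner (ρ): 375sin(φ).
Middle (φ): 375 - 375sqrt(2)/2.
Outer (θ): 375π (2 - sqrt(2)).

Therefore the triple integral equals 375π (2 - sqrt(2)).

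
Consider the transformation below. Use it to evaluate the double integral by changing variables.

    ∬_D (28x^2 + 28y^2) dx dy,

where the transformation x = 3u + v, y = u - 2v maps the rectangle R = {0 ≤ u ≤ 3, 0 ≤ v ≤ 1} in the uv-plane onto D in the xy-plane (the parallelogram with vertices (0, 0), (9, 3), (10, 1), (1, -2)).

Compute the Jacobian determinant of (x, y) with respect to (u, v):

    ∂(x,y)/∂(u,v) = | 3  1 | = (3)(-2) - (1)(1) = -7.
                   | 1  -2 |

Its absolute value is |J| = 7 (the area scaling factor).

Substituting x = 3u + v, y = u - 2v into the integrand,

    28x^2 + 28y^2 → 280u^2 + 56u v + 140v^2,

so the integral becomes

    ∬_R (280u^2 + 56u v + 140v^2) · |J| du dv = ∫_0^3 ∫_0^1 (1960u^2 + 392u v + 980v^2) dv du.

Inner (v): 1960u^2 + 196u + 980/3.
Outer (u): 19502.

Therefore ∬_D (28x^2 + 28y^2) dx dy = 19502.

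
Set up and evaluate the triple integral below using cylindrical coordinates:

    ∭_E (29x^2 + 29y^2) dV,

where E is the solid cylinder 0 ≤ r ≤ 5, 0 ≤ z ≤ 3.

In cylindrical coordinates, x = r cos(θ), y = r sin(θ), z = z, and dV = r dr dθ dz.

The integrand becomes 29r^2, so

    ∭_E (29x^2 + 29y^2) dV = ∫_{0}^{2π} ∫_{0}^{5} ∫_{0}^{3} (29r^2) · r dz dr dθ.

Inner (z): 87r^3.
Middle (r from 0 to 5): 54375/4.
Outer (θ): 54375π/2.

Therefore the triple integral equals 54375π/2.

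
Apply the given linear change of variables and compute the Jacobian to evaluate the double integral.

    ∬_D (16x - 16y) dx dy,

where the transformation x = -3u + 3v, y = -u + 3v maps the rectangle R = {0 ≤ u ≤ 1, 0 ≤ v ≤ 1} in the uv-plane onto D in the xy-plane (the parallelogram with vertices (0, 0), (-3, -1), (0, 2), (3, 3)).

Compute the Jacobian determinant of (x, y) with respect to (u, v):

    ∂(x,y)/∂(u,v) = | -3  3 | = (-3)(3) - (3)(-1) = -6.
                   | -1  3 |

Its absolute value is |J| = 6 (the area scaling factor).

Substituting x = -3u + 3v, y = -u + 3v into the integrand,

    16x - 16y → -32u,

so the integral becomes

    ∬_R (-32u) · |J| du dv = ∫_0^1 ∫_0^1 (-192u) dv du.

Inner (v): -192u.
Outer (u): -96.

Therefore ∬_D (16x - 16y) dx dy = -96.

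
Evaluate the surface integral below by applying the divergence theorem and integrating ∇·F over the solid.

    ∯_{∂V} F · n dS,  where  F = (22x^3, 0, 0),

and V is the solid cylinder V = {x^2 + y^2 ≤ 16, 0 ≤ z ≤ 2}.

By the divergence theorem,

    ∯_{∂V} F · n dS = ∭_V (∇ · F) dV.

Compute the divergence:
    ∇ · F = ∂F_x/∂x + ∂F_y/∂y + ∂F_z/∂z = 66x^2 + 0 + 0 = 66x^2.

In cylindrical coordinates, x = r cos(θ), y = r sin(θ), z = z, dV = r dr dθ dz, with 0 ≤ r ≤ 4, 0 ≤ θ ≤ 2π, 0 ≤ z ≤ 2.

The integrand, after substitution and multiplying by the volume element, becomes (66r^2cos(θ)^2) · r, so

    ∭_V (∇·F) dV = ∫_0^{2π} ∫_0^{4} ∫_0^{2} (66r^2cos(θ)^2) · r dz dr dθ.

Inner (z from 0 to 2): 132r^3cos(θ)^2.
Middle (r from 0 to 4): 8448cos(θ)^2.
Outer (θ from 0 to 2π): 8448π.

Therefore ∯_{∂V} F · n dS = 8448π.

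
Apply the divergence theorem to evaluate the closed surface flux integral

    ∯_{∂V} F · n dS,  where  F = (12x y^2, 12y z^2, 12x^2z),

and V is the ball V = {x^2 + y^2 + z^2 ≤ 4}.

By the divergence theorem,

    ∯_{∂V} F · n dS = ∭_V (∇ · F) dV.

Compute the divergence:
    ∇ · F = ∂F_x/∂x + ∂F_y/∂y + ∂F_z/∂z = 12y^2 + 12z^2 + 12x^2 = 12x^2 + 12y^2 + 12z^2.

In spherical coordinates, x = ρ sin(φ) cos(θ), y = ρ sin(φ) sin(θ), z = ρ cos(φ), dV = ρ^2 sin(φ) dρ dφ dθ, with 0 ≤ ρ ≤ 2, 0 ≤ φ ≤ π, 0 ≤ θ ≤ 2π.

The integrand, after substitution and multiplying by the volume element, becomes (12ρ^2) · ρ^2 sin(φ), so

    ∭_V (∇·F) dV = ∫_0^{2π} ∫_0^{π} ∫_0^{2} (12ρ^2) · ρ^2 sin(φ) dρ dφ dθ.

Inner (ρ from 0 to 2): 384sin(φ)/5.
Middle (φ from 0 to π): 768/5.
Outer (θ from 0 to 2π): 1536π/5.

Therefore ∯_{∂V} F · n dS = 1536π/5.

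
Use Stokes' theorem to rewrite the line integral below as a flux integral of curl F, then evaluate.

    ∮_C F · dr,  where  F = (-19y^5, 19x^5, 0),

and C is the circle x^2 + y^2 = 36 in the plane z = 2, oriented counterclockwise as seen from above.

Let S be the flat disk x^2 + y^2 ≤ 36 in the plane z = 2, with upward unit normal n̂ = ẑ. By Stokes' theorem,

    ∮_C F · dr = ∬_S (∇ × F) · n̂ dS = ∬_D (curl F)_z dA,

where D is the disk x^2 + y^2 ≤ 36.

Compute the curl of F = (-19y^5, 19x^5, 0):
    (∇ × F)_x = ∂F_z/∂y - ∂F_y/∂z = 0,
    (∇ × F)_y = ∂F_x/∂z - ∂F_z/∂x = 0,
    (∇ × F)_z = ∂F_y/∂x - ∂F_x/∂y = 95x^4 + 95y^4.

On z = 2, (curl F)_z = 95x^4 + 95y^4.

Convert to polar (x = r cos θ, y = r sin θ, dA = r dr dθ); the integrand becomes 95r^4(sin(θ)^4 + cos(θ)^4), so

    ∬_D (curl F)_z dA = ∫_0^{2π} ∫_0^{6} (95r^4(sin(θ)^4 + cos(θ)^4)) · r dr dθ.

Inner (r from 0 to 6): 738720sin(θ)^4 + 738720cos(θ)^4.
Outer (θ from 0 to 2π): 1108080π.

Therefore ∮_C F · dr = 1108080π.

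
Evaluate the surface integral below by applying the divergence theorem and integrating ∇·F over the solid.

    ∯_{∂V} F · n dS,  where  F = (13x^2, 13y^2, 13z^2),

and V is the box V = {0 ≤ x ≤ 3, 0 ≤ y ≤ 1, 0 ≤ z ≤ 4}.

By the divergence theorem,

    ∯_{∂V} F · n dS = ∭_V (∇ · F) dV.

Compute the divergence:
    ∇ · F = ∂F_x/∂x + ∂F_y/∂y + ∂F_z/∂z = 26x + 26y + 26z.

V is a rectangular box, so dV = dx dy dz with 0 ≤ x ≤ 3, 0 ≤ y ≤ 1, 0 ≤ z ≤ 4.

Integrate (26x + 26y + 26z) over V as an iterated integral:

    ∭_V (∇·F) dV = ∫_0^{3} ∫_0^{1} ∫_0^{4} (26x + 26y + 26z) dz dy dx.

Inner (z from 0 to 4): 104x + 104y + 208.
Middle (y from 0 to 1): 104x + 260.
Outer (x from 0 to 3): 1248.

Therefore ∯_{∂V} F · n dS = 1248.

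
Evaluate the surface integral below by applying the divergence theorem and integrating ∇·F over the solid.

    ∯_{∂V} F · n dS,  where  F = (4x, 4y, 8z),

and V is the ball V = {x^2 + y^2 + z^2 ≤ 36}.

By the divergence theorem,

    ∯_{∂V} F · n dS = ∭_V (∇ · F) dV.

Compute the divergence:
    ∇ · F = ∂F_x/∂x + ∂F_y/∂y + ∂F_z/∂z = 4 + 4 + 8 = 16.

In spherical coordinates, x = ρ sin(φ) cos(θ), y = ρ sin(φ) sin(θ), z = ρ cos(φ), dV = ρ^2 sin(φ) dρ dφ dθ, with 0 ≤ ρ ≤ 6, 0 ≤ φ ≤ π, 0 ≤ θ ≤ 2π.

The integrand, after substitution and multiplying by the volume element, becomes (16) · ρ^2 sin(φ), so

    ∭_V (∇·F) dV = ∫_0^{2π} ∫_0^{π} ∫_0^{6} (16) · ρ^2 sin(φ) dρ dφ dθ.

Inner (ρ from 0 to 6): 1152sin(φ).
Middle (φ from 0 to π): 2304.
Outer (θ from 0 to 2π): 4608π.

Therefore ∯_{∂V} F · n dS = 4608π.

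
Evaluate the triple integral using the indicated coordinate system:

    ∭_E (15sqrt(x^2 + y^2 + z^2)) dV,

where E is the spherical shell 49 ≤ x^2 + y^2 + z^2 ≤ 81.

In spherical coordinates, x = ρ sin(φ) cos(θ), y = ρ sin(φ) sin(θ), z = ρ cos(φ), and dV = ρ^2 sin(φ) dρ dφ dθ.

The integrand becomes 15ρ, so

    ∭_E (15sqrt(x^2 + y^2 + z^2)) dV = ∫_{0}^{2π} ∫_{0}^{π} ∫_{7}^{9} (15ρ) · ρ^2 sin(φ) dρ dφ dθ.

Inner (ρ): 15600sin(φ).
Middle (φ): 31200.
Outer (θ): 62400π.

Therefore the triple integral equals 62400π.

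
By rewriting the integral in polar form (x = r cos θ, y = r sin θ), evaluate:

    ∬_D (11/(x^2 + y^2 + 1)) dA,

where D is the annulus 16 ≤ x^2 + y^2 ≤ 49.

The region D is 4 ≤ r ≤ 7, 0 ≤ θ ≤ 2π in polar coordinates, where x = r cos(θ), y = r sin(θ), and dA = r dr dθ.

Under the substitution, the integrand becomes 11/(r^2 + 1), so

    ∬_D (11/(x^2 + y^2 + 1)) dA = ∫_{0}^{2π} ∫_{4}^{7} (11/(r^2 + 1)) · r dr dθ.

Inner integral (in r): ∫_{4}^{7} (11/(r^2 + 1)) · r dr = log(1562500000sqrt(34)/24137569).

Outer integral (in θ): ∫_{0}^{2π} (log(1562500000sqrt(34)/24137569)) dθ = log((1562500000sqrt(34)/24137569)^(2π)).

Therefore ∬_D (11/(x^2 + y^2 + 1)) dA = log((1562500000sqrt(34)/24137569)^(2π)).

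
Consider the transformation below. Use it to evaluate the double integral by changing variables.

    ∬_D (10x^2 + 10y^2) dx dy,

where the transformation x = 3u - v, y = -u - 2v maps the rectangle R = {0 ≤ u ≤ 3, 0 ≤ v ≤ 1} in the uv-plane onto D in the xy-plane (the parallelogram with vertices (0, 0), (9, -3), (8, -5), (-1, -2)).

Compute the Jacobian determinant of (x, y) with respect to (u, v):

    ∂(x,y)/∂(u,v) = | 3  -1 | = (3)(-2) - (-1)(-1) = -7.
                   | -1  -2 |

Its absolute value is |J| = 7 (the area scaling factor).

Substituting x = 3u - v, y = -u - 2v into the integrand,

    10x^2 + 10y^2 → 100u^2 - 20u v + 50v^2,

so the integral becomes

    ∬_R (100u^2 - 20u v + 50v^2) · |J| du dv = ∫_0^3 ∫_0^1 (700u^2 - 140u v + 350v^2) dv du.

Inner (v): 700u^2 - 70u + 350/3.
Outer (u): 6335.

Therefore ∬_D (10x^2 + 10y^2) dx dy = 6335.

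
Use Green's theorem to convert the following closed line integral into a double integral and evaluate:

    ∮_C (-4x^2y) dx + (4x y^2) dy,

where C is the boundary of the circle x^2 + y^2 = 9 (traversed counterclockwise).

Green's theorem converts the closed line integral into a double integral over the enclosed region D:

    ∮_C P dx + Q dy = ∬_D (∂Q/∂x - ∂P/∂y) dA.

Here P = -4x^2y, Q = 4x y^2, so

    ∂Q/∂x = 4y^2,    ∂P/∂y = -4x^2,
    ∂Q/∂x - ∂P/∂y = 4x^2 + 4y^2.

D is the region x^2 + y^2 ≤ 9. Evaluating the double integral:

In polar coordinates (x = r cos θ, y = r sin θ, dA = r dr dθ) the integrand becomes 4r^2, so

    ∬_D (4x^2 + 4y^2) dA = ∫_0^{2π} ∫_0^{3} (4r^2) · r dr dθ.

Inner (r from 0 to 3): 81.
Outer (θ from 0 to 2π): 162π.

Therefore ∮_C P dx + Q dy = 162π.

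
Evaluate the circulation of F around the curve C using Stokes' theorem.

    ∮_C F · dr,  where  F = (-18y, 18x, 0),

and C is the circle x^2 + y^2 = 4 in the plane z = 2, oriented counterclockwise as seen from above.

Let S be the flat disk x^2 + y^2 ≤ 4 in the plane z = 2, with upward unit normal n̂ = ẑ. By Stokes' theorem,

    ∮_C F · dr = ∬_S (∇ × F) · n̂ dS = ∬_D (curl F)_z dA,

where D is the disk x^2 + y^2 ≤ 4.

Compute the curl of F = (-18y, 18x, 0):
    (∇ × F)_x = ∂F_z/∂y - ∂F_y/∂z = 0,
    (∇ × F)_y = ∂F_x/∂z - ∂F_z/∂x = 0,
    (∇ × F)_z = ∂F_y/∂x - ∂F_x/∂y = 36.

On z = 2, (curl F)_z = 36.

Convert to polar (x = r cos θ, y = r sin θ, dA = r dr dθ); the integrand becomes 36, so

    ∬_D (curl F)_z dA = ∫_0^{2π} ∫_0^{2} (36) · r dr dθ.

Inner (r from 0 to 2): 72.
Outer (θ from 0 to 2π): 144π.

Therefore ∮_C F · dr = 144π.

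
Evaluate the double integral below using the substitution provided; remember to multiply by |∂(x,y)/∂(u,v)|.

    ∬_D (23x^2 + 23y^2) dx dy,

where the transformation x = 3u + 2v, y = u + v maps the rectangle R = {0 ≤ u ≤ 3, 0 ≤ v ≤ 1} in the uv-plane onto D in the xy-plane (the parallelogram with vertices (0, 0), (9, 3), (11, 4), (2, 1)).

Compute the Jacobian determinant of (x, y) with respect to (u, v):

    ∂(x,y)/∂(u,v) = | 3  2 | = (3)(1) - (2)(1) = 1.
                   | 1  1 |

Its absolute value is |J| = 1 (the area scaling factor).

Substituting x = 3u + 2v, y = u + v into the integrand,

    23x^2 + 23y^2 → 230u^2 + 322u v + 115v^2,

so the integral becomes

    ∬_R (230u^2 + 322u v + 115v^2) · |J| du dv = ∫_0^3 ∫_0^1 (230u^2 + 322u v + 115v^2) dv du.

Inner (v): 230u^2 + 161u + 115/3.
Outer (u): 5819/2.

Therefore ∬_D (23x^2 + 23y^2) dx dy = 5819/2.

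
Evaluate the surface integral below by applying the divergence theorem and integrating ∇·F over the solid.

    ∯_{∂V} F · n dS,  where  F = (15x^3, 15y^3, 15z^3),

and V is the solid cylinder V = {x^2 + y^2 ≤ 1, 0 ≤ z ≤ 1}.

By the divergence theorem,

    ∯_{∂V} F · n dS = ∭_V (∇ · F) dV.

Compute the divergence:
    ∇ · F = ∂F_x/∂x + ∂F_y/∂y + ∂F_z/∂z = 45x^2 + 45y^2 + 45z^2.

In cylindrical coordinates, x = r cos(θ), y = r sin(θ), z = z, dV = r dr dθ dz, with 0 ≤ r ≤ 1, 0 ≤ θ ≤ 2π, 0 ≤ z ≤ 1.

The integrand, after substitution and multiplying by the volume element, becomes (45r^2 + 45z^2) · r, so

    ∭_V (∇·F) dV = ∫_0^{2π} ∫_0^{1} ∫_0^{1} (45r^2 + 45z^2) · r dz dr dθ.

Inner (z from 0 to 1): 45r^3 + 15r.
Middle (r from 0 to 1): 75/4.
Outer (θ from 0 to 2π): 75π/2.

Therefore ∯_{∂V} F · n dS = 75π/2.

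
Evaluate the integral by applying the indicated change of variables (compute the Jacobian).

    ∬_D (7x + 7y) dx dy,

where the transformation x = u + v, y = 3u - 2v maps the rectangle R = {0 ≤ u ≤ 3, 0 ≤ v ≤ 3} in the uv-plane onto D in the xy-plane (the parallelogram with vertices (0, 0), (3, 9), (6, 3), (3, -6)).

Compute the Jacobian determinant of (x, y) with respect to (u, v):

    ∂(x,y)/∂(u,v) = | 1  1 | = (1)(-2) - (1)(3) = -5.
                   | 3  -2 |

Its absolute value is |J| = 5 (the area scaling factor).

Substituting x = u + v, y = 3u - 2v into the integrand,

    7x + 7y → 28u - 7v,

so the integral becomes

    ∬_R (28u - 7v) · |J| du dv = ∫_0^3 ∫_0^3 (140u - 35v) dv du.

Inner (v): 420u - 315/2.
Outer (u): 2835/2.

Therefore ∬_D (7x + 7y) dx dy = 2835/2.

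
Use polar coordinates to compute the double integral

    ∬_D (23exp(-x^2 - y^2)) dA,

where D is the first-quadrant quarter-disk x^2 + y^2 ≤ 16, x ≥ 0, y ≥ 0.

The region D is 0 ≤ r ≤ 4, 0 ≤ θ ≤ π/2 in polar coordinates, where x = r cos(θ), y = r sin(θ), and dA = r dr dθ.

Under the substitution, the integrand becomes 23exp(-r^2), so

    ∬_D (23exp(-x^2 - y^2)) dA = ∫_{0}^{π/2} ∫_{0}^{4} (23exp(-r^2)) · r dr dθ.

Inner integral (in r): ∫_{0}^{4} (23exp(-r^2)) · r dr = 23/2 - 23exp(-16)/2.

Outer integral (in θ): ∫_{0}^{π/2} (23/2 - 23exp(-16)/2) dθ = -23π (1 - exp(16))exp(-16)/4.

Therefore ∬_D (23exp(-x^2 - y^2)) dA = -23π (1 - exp(16))exp(-16)/4.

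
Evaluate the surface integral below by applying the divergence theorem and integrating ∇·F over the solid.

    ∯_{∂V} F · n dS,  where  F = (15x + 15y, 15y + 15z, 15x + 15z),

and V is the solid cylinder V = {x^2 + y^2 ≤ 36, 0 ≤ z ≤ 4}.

By the divergence theorem,

    ∯_{∂V} F · n dS = ∭_V (∇ · F) dV.

Compute the divergence:
    ∇ · F = ∂F_x/∂x + ∂F_y/∂y + ∂F_z/∂z = 15 + 15 + 15 = 45.

In cylindrical coordinates, x = r cos(θ), y = r sin(θ), z = z, dV = r dr dθ dz, with 0 ≤ r ≤ 6, 0 ≤ θ ≤ 2π, 0 ≤ z ≤ 4.

The integrand, after substitution and multiplying by the volume element, becomes (45) · r, so

    ∭_V (∇·F) dV = ∫_0^{2π} ∫_0^{6} ∫_0^{4} (45) · r dz dr dθ.

Inner (z from 0 to 4): 180r.
Middle (r from 0 to 6): 3240.
Outer (θ from 0 to 2π): 6480π.

Therefore ∯_{∂V} F · n dS = 6480π.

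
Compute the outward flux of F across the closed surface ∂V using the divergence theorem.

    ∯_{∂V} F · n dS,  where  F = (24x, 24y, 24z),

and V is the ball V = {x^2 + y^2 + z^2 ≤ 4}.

By the divergence theorem,

    ∯_{∂V} F · n dS = ∭_V (∇ · F) dV.

Compute the divergence:
    ∇ · F = ∂F_x/∂x + ∂F_y/∂y + ∂F_z/∂z = 24 + 24 + 24 = 72.

In spherical coordinates, x = ρ sin(φ) cos(θ), y = ρ sin(φ) sin(θ), z = ρ cos(φ), dV = ρ^2 sin(φ) dρ dφ dθ, with 0 ≤ ρ ≤ 2, 0 ≤ φ ≤ π, 0 ≤ θ ≤ 2π.

The integrand, after substitution and multiplying by the volume element, becomes (72) · ρ^2 sin(φ), so

    ∭_V (∇·F) dV = ∫_0^{2π} ∫_0^{π} ∫_0^{2} (72) · ρ^2 sin(φ) dρ dφ dθ.

Inner (ρ from 0 to 2): 192sin(φ).
Middle (φ from 0 to π): 384.
Outer (θ from 0 to 2π): 768π.

Therefore ∯_{∂V} F · n dS = 768π.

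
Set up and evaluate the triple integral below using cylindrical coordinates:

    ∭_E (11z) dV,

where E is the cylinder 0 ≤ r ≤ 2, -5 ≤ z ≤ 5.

In cylindrical coordinates, x = r cos(θ), y = r sin(θ), z = z, and dV = r dr dθ dz.

The integrand becomes 11z, so

    ∭_E (11z) dV = ∫_{0}^{2π} ∫_{0}^{2} ∫_{-5}^{5} (11z) · r dz dr dθ.

Inner (z): 0.
Middle (r from 0 to 2): 0.
Outer (θ): 0.

Therefore the triple integral equals 0.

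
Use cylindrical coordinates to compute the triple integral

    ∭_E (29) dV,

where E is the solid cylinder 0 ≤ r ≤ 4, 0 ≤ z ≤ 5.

In cylindrical coordinates, x = r cos(θ), y = r sin(θ), z = z, and dV = r dr dθ dz.

The integrand becomes 29, so

    ∭_E (29) dV = ∫_{0}^{2π} ∫_{0}^{4} ∫_{0}^{5} (29) · r dz dr dθ.

Inner (z): 145r.
Middle (r from 0 to 4): 1160.
Outer (θ): 2320π.

Therefore the triple integral equals 2320π.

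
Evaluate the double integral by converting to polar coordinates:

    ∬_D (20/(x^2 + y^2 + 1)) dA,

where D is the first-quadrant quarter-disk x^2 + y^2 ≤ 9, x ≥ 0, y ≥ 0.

The region D is 0 ≤ r ≤ 3, 0 ≤ θ ≤ π/2 in polar coordinates, where x = r cos(θ), y = r sin(θ), and dA = r dr dθ.

Under the substitution, the integrand becomes 20/(r^2 + 1), so

    ∬_D (20/(x^2 + y^2 + 1)) dA = ∫_{0}^{π/2} ∫_{0}^{3} (20/(r^2 + 1)) · r dr dθ.

Inner integral (in r): ∫_{0}^{3} (20/(r^2 + 1)) · r dr = log(10000000000).

Outer integral (in θ): ∫_{0}^{π/2} (log(10000000000)) dθ = 5π log(10).

Therefore ∬_D (20/(x^2 + y^2 + 1)) dA = 5π log(10).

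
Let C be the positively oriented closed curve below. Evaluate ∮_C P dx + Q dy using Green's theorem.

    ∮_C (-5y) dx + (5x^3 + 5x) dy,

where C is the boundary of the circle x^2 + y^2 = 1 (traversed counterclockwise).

Green's theorem converts the closed line integral into a double integral over the enclosed region D:

    ∮_C P dx + Q dy = ∬_D (∂Q/∂x - ∂P/∂y) dA.

Here P = -5y, Q = 5x^3 + 5x, so

    ∂Q/∂x = 15x^2 + 5,    ∂P/∂y = -5,
    ∂Q/∂x - ∂P/∂y = 15x^2 + 10.

D is the region x^2 + y^2 ≤ 1. Evaluating the double integral:

In polar coordinates (x = r cos θ, y = r sin θ, dA = r dr dθ) the integrand becomes 15r^2cos(θ)^2 + 10, so

    ∬_D (15x^2 + 10) dA = ∫_0^{2π} ∫_0^{1} (15r^2cos(θ)^2 + 10) · r dr dθ.

Inner (r from 0 to 1): 15cos(θ)^2/4 + 5.
Outer (θ from 0 to 2π): 55π/4.

Therefore ∮_C P dx + Q dy = 55π/4.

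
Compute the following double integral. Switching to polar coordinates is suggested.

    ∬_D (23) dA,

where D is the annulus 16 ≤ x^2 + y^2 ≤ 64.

The region D is 4 ≤ r ≤ 8, 0 ≤ θ ≤ 2π in polar coordinates, where x = r cos(θ), y = r sin(θ), and dA = r dr dθ.

Under the substitution, the integrand becomes 23, so

    ∬_D (23) dA = ∫_{0}^{2π} ∫_{4}^{8} (23) · r dr dθ.

Inner integral (in r): ∫_{4}^{8} (23) · r dr = 552.

Outer integral (in θ): ∫_{0}^{2π} (552) dθ = 1104π.

Therefore ∬_D (23) dA = 1104π.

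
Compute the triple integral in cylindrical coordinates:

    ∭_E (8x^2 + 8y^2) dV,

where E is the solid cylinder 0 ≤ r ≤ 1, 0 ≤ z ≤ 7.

In cylindrical coordinates, x = r cos(θ), y = r sin(θ), z = z, and dV = r dr dθ dz.

The integrand becomes 8r^2, so

    ∭_E (8x^2 + 8y^2) dV = ∫_{0}^{2π} ∫_{0}^{1} ∫_{0}^{7} (8r^2) · r dz dr dθ.

Inner (z): 56r^3.
Middle (r from 0 to 1): 14.
Outer (θ): 28π.

Therefore the triple integral equals 28π.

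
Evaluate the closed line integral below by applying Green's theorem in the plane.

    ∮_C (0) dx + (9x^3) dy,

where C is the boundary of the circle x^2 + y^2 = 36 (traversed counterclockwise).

Green's theorem converts the closed line integral into a double integral over the enclosed region D:

    ∮_C P dx + Q dy = ∬_D (∂Q/∂x - ∂P/∂y) dA.

Here P = 0, Q = 9x^3, so

    ∂Q/∂x = 27x^2,    ∂P/∂y = 0,
    ∂Q/∂x - ∂P/∂y = 27x^2.

D is the region x^2 + y^2 ≤ 36. Evaluating the double integral:

In polar coordinates (x = r cos θ, y = r sin θ, dA = r dr dθ) the integrand becomes 27r^2cos(θ)^2, so

    ∬_D (27x^2) dA = ∫_0^{2π} ∫_0^{6} (27r^2cos(θ)^2) · r dr dθ.

Inner (r from 0 to 6): 8748cos(θ)^2.
Outer (θ from 0 to 2π): 8748π.

Therefore ∮_C P dx + Q dy = 8748π.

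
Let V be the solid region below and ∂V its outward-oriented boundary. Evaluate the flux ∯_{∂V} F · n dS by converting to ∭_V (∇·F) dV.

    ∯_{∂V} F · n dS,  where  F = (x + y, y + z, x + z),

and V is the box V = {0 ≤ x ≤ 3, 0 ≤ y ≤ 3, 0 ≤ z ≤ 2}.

By the divergence theorem,

    ∯_{∂V} F · n dS = ∭_V (∇ · F) dV.

Compute the divergence:
    ∇ · F = ∂F_x/∂x + ∂F_y/∂y + ∂F_z/∂z = 1 + 1 + 1 = 3.

V is a rectangular box, so dV = dx dy dz with 0 ≤ x ≤ 3, 0 ≤ y ≤ 3, 0 ≤ z ≤ 2.

Integrate (3) over V as an iterated integral:

    ∭_V (∇·F) dV = ∫_0^{3} ∫_0^{3} ∫_0^{2} (3) dz dy dx.

Inner (z from 0 to 2): 6.
Middle (y from 0 to 3): 18.
Outer (x from 0 to 3): 54.

Therefore ∯_{∂V} F · n dS = 54.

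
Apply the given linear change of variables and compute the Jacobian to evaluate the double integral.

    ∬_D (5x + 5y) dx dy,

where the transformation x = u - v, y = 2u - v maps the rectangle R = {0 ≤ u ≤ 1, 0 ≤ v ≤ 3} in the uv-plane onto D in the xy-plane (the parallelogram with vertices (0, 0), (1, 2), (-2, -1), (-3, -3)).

Compute the Jacobian determinant of (x, y) with respect to (u, v):

    ∂(x,y)/∂(u,v) = | 1  -1 | = (1)(-1) - (-1)(2) = 1.
                   | 2  -1 |

Its absolute value is |J| = 1 (the area scaling factor).

Substituting x = u - v, y = 2u - v into the integrand,

    5x + 5y → 15u - 10v,

so the integral becomes

    ∬_R (15u - 10v) · |J| du dv = ∫_0^1 ∫_0^3 (15u - 10v) dv du.

Inner (v): 45u - 45.
Outer (u): -45/2.

Therefore ∬_D (5x + 5y) dx dy = -45/2.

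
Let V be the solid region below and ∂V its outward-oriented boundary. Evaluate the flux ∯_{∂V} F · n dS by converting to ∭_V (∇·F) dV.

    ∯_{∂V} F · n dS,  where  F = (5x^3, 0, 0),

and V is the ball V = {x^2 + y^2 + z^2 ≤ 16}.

By the divergence theorem,

    ∯_{∂V} F · n dS = ∭_V (∇ · F) dV.

Compute the divergence:
    ∇ · F = ∂F_x/∂x + ∂F_y/∂y + ∂F_z/∂z = 15x^2 + 0 + 0 = 15x^2.

In spherical coordinates, x = ρ sin(φ) cos(θ), y = ρ sin(φ) sin(θ), z = ρ cos(φ), dV = ρ^2 sin(φ) dρ dφ dθ, with 0 ≤ ρ ≤ 4, 0 ≤ φ ≤ π, 0 ≤ θ ≤ 2π.

The integrand, after substitution and multiplying by the volume element, becomes (15ρ^2sin(φ)^2cos(θ)^2) · ρ^2 sin(φ), so

    ∭_V (∇·F) dV = ∫_0^{2π} ∫_0^{π} ∫_0^{4} (15ρ^2sin(φ)^2cos(θ)^2) · ρ^2 sin(φ) dρ dφ dθ.

Inner (ρ from 0 to 4): 3072sin(φ)^3cos(θ)^2.
Middle (φ from 0 to π): 4096cos(θ)^2.
Outer (θ from 0 to 2π): 4096π.

Therefore ∯_{∂V} F · n dS = 4096π.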